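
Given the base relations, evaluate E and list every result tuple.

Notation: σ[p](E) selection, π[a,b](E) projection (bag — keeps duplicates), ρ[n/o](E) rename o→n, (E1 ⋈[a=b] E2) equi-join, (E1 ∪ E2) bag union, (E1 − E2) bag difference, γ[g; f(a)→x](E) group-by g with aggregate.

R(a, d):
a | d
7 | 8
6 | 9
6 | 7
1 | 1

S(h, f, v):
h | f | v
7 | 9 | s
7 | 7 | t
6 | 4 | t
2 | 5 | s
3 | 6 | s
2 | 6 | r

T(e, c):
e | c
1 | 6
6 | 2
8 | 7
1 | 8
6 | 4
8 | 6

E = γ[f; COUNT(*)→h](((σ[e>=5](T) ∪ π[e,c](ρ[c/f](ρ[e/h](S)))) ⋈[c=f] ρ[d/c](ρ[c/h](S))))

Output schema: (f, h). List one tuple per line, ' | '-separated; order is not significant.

Stepwise |·|:
  T → 6
  σ[e>=5](T) → 4
  S → 6
  ρ[e/h](S) → 6
  ρ[c/f](ρ[e/h](S)) → 6
  π[e,c](ρ[c/f](ρ[e/h](S))) → 6
  (σ[e>=5](T) ∪ π[e,c](ρ[c/f](ρ[e/h](S)))) → 10
  S → 6
  ρ[c/h](S) → 6
  ρ[d/c](ρ[c/h](S)) → 6
  ((σ[e>=5](T) ∪ π[e,c](ρ[c/f](ρ[e/h](S)))) ⋈[c=f] ρ[d/c](ρ[c/h](S))) → 12
  γ[f; COUNT(*)→h](((σ[e>=5](T) ∪ π[e,c](ρ[c/f](ρ[e/h](S)))) ⋈[c=f] ρ[d/c](ρ[c/h](S)))) → 5

== RESULT ==
f | h
4 | 2
5 | 1
6 | 6
7 | 2
9 | 1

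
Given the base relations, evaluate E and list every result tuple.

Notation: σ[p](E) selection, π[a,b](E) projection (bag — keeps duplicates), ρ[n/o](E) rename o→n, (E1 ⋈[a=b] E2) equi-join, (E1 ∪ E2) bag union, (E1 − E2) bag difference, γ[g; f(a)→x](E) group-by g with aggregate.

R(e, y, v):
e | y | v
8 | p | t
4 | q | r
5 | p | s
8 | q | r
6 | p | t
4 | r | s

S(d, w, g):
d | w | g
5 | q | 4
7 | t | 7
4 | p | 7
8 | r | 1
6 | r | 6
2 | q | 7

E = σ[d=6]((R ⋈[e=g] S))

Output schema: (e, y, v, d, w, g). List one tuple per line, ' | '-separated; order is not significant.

Row counts bottom-up:
  R → 6
  S → 6
  (R ⋈[e=g] S) → 3
  σ[d=6]((R ⋈[e=g] S)) → 1

== RESULT ==
e | y | v | d | w | g
6 | p | t | 6 | r | 6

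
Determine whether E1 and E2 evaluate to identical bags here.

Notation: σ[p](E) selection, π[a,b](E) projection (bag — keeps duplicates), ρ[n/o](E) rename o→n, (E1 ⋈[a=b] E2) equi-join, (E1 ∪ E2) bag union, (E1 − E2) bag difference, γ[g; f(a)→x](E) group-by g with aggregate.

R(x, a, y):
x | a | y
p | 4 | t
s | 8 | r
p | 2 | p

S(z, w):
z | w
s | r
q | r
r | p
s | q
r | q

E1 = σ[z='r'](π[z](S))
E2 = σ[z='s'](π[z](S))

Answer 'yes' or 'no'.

E1 stepwise |·|:
  S → 5
  π[z](S) → 5
  σ[z='r'](π[z](S)) → 2
E2 stepwise |·|:
  S → 5
  π[z](S) → 5
  σ[z='s'](π[z](S)) → 2

E1 result:
z
r
r
E2 result:
z
s
s
Witness: ('s',) appears 0× in E1 but 2× in E2.

no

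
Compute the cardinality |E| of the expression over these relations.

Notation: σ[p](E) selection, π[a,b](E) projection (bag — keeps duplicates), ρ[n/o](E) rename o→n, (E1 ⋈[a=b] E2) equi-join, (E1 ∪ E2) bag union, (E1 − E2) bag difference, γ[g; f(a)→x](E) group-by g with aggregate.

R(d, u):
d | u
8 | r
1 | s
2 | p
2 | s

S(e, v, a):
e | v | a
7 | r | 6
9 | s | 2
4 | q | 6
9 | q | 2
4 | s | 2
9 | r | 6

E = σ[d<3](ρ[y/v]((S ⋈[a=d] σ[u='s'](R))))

Row counts bottom-up:
  S → 6
  R → 4
  σ[u='s'](R) → 2
  (S ⋈[a=d] σ[u='s'](R)) → 3
  ρ[y/v]((S ⋈[a=d] σ[u='s'](R))) → 3
  σ[d<3](ρ[y/v]((S ⋈[a=d] σ[u='s'](R)))) → 3

|E| = 3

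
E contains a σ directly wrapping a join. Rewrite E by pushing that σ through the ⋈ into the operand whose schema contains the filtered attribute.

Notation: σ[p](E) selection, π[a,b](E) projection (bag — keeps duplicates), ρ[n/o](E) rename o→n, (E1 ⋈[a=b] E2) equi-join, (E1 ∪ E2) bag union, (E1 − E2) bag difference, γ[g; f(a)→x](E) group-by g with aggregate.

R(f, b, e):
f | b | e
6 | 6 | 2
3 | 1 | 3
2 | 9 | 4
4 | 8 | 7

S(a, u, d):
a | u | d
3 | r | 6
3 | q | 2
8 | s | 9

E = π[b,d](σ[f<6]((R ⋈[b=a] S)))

σ filters on f, owned by the left side.
E' = π[b,d]((σ[f<6](R) ⋈[b=a] S))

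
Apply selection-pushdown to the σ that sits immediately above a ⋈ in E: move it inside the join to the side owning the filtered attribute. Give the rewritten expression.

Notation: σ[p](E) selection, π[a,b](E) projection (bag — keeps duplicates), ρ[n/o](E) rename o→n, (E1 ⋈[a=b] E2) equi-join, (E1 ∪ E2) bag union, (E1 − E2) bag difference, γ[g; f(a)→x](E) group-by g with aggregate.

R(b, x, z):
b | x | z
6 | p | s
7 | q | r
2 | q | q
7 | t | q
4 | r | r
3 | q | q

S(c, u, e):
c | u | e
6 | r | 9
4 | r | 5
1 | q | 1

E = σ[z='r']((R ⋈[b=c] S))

σ filters on z, owned by the left side.
E' = (σ[z='r'](R) ⋈[b=c] S)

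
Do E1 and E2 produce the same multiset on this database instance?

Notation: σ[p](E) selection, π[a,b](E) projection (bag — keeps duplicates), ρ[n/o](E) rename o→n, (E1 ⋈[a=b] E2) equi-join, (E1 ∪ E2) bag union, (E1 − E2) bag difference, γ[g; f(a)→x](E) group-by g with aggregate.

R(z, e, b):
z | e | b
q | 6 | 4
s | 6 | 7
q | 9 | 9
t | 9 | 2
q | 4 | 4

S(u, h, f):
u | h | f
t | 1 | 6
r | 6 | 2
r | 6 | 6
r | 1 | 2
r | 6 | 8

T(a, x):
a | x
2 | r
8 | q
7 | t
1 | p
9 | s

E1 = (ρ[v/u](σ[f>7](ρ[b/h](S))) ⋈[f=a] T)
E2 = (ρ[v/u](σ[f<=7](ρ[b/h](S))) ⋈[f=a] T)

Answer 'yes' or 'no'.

E1 row counts bottom-up:
  S → 5
  ρ[b/h](S) → 5
  σ[f>7](ρ[b/h](S)) → 1
  ρ[v/u](σ[f>7](ρ[b/h](S))) → 1
  T → 5
  (ρ[v/u](σ[f>7](ρ[b/h](S))) ⋈[f=a] T) → 1
E2 row counts bottom-up:
  S → 5
  ρ[b/h](S) → 5
  σ[f<=7](ρ[b/h](S)) → 4
  ρ[v/u](σ[f<=7](ρ[b/h](S))) → 4
  T → 5
  (ρ[v/u](σ[f<=7](ρ[b/h](S))) ⋈[f=a] T) → 2

E1 result:
v | b | f | a | x
r | 6 | 8 | 8 | q
E2 result:
v | b | f | a | x
r | 1 | 2 | 2 | r
r | 6 | 2 | 2 | r
Witness: ('r', 1, 2, 2, 'r') appears 0× in E1 but 1× in E2.

no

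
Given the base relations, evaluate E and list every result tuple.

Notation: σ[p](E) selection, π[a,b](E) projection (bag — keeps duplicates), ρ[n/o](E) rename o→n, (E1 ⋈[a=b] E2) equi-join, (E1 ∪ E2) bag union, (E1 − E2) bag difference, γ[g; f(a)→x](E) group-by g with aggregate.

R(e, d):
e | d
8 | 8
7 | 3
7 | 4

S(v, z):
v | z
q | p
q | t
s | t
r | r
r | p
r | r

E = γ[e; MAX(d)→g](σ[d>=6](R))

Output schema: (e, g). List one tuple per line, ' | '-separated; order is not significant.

Stepwise |·|:
  R → 3
  σ[d>=6](R) → 1
  γ[e; MAX(d)→g](σ[d>=6](R)) → 1

== RESULT ==
e | g
8 | 8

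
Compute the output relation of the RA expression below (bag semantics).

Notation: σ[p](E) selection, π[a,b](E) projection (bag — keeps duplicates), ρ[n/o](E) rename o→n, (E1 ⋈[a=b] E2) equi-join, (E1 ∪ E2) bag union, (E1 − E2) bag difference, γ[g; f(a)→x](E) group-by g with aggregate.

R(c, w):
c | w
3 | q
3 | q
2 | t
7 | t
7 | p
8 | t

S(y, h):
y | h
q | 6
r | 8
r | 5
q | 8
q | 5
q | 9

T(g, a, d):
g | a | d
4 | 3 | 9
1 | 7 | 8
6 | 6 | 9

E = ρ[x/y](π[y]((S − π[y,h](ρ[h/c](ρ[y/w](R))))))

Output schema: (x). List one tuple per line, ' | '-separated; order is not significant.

Row counts bottom-up:
  S → 6
  R → 6
  ρ[y/w](R) → 6
  ρ[h/c](ρ[y/w](R)) → 6
  π[y,h](ρ[h/c](ρ[y/w](R))) → 6
  (S − π[y,h](ρ[h/c](ρ[y/w](R)))) → 6
  π[y]((S − π[y,h](ρ[h/c](ρ[y/w](R))))) → 6
  ρ[x/y](π[y]((S − π[y,h](ρ[h/c](ρ[y/w](R)))))) → 6

== RESULT ==
x
q
q
q
q
r
r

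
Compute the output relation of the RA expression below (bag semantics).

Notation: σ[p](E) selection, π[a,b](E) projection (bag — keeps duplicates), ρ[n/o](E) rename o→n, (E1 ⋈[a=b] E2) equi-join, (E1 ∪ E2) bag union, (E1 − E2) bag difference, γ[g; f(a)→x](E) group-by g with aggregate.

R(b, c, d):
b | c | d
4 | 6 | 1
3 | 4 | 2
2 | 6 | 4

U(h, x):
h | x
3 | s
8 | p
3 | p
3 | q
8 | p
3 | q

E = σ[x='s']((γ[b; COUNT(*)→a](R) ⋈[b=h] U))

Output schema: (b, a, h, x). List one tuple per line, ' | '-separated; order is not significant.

Subexpression sizes:
  R → 3
  γ[b; COUNT(*)→a](R) → 3
  U → 6
  (γ[b; COUNT(*)→a](R) ⋈[b=h] U) → 4
  σ[x='s']((γ[b; COUNT(*)→a](R) ⋈[b=h] U)) → 1

== RESULT ==
b | a | h | x
3 | 1 | 3 | s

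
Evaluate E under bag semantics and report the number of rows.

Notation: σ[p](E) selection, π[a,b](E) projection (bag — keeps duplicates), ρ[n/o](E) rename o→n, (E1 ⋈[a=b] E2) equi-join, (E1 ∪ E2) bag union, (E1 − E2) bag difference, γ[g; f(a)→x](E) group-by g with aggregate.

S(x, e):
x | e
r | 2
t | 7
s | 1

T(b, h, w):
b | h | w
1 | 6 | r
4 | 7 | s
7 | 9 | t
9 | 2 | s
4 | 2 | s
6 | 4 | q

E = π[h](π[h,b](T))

Stepwise |·|:
  T → 6
  π[h,b](T) → 6
  π[h](π[h,b](T)) → 6

|E| = 6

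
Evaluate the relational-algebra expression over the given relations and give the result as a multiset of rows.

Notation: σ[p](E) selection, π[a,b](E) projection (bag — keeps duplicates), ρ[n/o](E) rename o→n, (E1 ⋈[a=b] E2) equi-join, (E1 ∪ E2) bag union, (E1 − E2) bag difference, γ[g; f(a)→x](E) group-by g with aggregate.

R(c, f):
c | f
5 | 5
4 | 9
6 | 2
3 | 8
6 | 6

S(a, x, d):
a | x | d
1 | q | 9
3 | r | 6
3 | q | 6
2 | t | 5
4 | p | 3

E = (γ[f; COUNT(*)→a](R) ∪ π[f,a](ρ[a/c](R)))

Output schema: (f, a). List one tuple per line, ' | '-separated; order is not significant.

Per-node cardinality:
  R → 5
  γ[f; COUNT(*)→a](R) → 5
  R → 5
  ρ[a/c](R) → 5
  π[f,a](ρ[a/c](R)) → 5
  (γ[f; COUNT(*)→a](R) ∪ π[f,a](ρ[a/c](R))) → 10

== RESULT ==
f | a
2 | 1
2 | 6
5 | 1
5 | 5
6 | 1
6 | 6
8 | 1
8 | 3
9 | 1
9 | 4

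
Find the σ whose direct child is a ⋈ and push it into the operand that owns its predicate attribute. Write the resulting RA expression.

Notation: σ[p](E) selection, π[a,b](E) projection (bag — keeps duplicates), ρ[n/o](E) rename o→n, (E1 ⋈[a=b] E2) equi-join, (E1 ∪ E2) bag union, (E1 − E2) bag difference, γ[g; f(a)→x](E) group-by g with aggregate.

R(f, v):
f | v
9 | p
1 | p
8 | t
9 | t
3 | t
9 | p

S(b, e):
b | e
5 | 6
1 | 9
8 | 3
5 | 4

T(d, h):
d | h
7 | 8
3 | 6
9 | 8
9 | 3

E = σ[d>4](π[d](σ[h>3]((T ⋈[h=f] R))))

σ filters on h, owned by the left side.
E' = σ[d>4](π[d]((σ[h>3](T) ⋈[h=f] R)))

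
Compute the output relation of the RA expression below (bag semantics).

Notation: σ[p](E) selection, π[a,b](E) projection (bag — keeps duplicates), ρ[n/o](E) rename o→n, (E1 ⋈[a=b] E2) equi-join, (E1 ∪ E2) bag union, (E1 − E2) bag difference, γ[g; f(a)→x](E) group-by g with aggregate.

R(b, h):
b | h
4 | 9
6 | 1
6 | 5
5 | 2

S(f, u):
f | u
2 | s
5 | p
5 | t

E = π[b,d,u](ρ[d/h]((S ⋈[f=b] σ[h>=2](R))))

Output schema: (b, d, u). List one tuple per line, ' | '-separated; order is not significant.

Row counts bottom-up:
  S → 3
  R → 4
  σ[h>=2](R) → 3
  (S ⋈[f=b] σ[h>=2](R)) → 2
  ρ[d/h]((S ⋈[f=b] σ[h>=2](R))) → 2
  π[b,d,u](ρ[d/h]((S ⋈[f=b] σ[h>=2](R)))) → 2

== RESULT ==
b | d | u
5 | 2 | p
5 | 2 | t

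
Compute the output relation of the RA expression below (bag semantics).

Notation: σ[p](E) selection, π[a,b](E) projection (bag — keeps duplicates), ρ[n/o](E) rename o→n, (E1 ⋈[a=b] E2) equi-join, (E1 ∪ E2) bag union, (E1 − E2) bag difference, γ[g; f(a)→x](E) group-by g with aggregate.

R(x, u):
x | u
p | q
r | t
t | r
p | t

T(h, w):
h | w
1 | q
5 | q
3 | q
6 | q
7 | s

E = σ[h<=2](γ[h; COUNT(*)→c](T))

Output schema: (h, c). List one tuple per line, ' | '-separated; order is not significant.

Subexpression sizes:
  T → 5
  γ[h; COUNT(*)→c](T) → 5
  σ[h<=2](γ[h; COUNT(*)→c](T)) → 1

== RESULT ==
h | c
1 | 1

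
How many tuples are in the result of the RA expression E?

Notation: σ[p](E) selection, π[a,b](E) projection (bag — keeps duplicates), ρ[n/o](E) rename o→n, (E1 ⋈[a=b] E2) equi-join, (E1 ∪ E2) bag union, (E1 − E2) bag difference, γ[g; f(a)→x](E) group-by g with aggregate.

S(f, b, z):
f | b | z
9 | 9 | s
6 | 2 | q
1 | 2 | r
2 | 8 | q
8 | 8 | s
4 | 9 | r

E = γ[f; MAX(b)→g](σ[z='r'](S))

Subexpression sizes:
  S → 6
  σ[z='r'](S) → 2
  γ[f; MAX(b)→g](σ[z='r'](S)) → 2

|E| = 2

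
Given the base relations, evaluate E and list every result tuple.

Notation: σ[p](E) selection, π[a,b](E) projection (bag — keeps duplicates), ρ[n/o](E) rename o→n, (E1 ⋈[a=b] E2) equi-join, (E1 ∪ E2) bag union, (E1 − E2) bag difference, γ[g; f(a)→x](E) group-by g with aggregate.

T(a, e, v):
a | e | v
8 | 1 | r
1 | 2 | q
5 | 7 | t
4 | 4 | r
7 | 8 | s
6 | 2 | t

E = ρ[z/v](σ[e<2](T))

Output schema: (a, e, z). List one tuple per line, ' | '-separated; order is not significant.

Per-node cardinality:
  T → 6
  σ[e<2](T) → 1
  ρ[z/v](σ[e<2](T)) → 1

== RESULT ==
a | e | z
8 | 1 | r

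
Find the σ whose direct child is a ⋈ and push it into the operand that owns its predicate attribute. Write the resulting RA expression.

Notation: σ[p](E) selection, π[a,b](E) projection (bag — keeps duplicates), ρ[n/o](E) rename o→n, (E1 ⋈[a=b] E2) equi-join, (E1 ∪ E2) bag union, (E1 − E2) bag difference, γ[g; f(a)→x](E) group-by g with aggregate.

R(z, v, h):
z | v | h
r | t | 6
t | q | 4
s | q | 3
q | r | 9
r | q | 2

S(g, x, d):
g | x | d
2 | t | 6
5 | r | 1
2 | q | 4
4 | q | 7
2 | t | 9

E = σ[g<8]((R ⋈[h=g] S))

σ filters on g, owned by the right side.
E' = (R ⋈[h=g] σ[g<8](S))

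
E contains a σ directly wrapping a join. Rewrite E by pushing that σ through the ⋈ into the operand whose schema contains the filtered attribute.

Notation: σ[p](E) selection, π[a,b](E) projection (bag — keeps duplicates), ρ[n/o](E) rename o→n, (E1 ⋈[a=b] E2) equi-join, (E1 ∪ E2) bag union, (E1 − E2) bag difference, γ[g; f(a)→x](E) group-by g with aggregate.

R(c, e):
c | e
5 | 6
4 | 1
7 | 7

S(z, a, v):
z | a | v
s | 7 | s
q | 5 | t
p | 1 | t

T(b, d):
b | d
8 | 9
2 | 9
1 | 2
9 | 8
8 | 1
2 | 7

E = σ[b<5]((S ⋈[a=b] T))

σ filters on b, owned by the right side.
E' = (S ⋈[a=b] σ[b<5](T))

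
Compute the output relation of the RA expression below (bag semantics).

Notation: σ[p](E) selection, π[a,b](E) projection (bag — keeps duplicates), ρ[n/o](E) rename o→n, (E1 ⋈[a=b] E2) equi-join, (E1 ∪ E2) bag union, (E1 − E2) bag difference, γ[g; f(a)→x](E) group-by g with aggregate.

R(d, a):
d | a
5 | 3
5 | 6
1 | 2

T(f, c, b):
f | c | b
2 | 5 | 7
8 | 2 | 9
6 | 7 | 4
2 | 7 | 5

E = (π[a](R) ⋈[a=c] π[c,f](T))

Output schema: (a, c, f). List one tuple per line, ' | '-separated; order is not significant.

Row counts bottom-up:
  R → 3
  π[a](R) → 3
  T → 4
  π[c,f](T) → 4
  (π[a](R) ⋈[a=c] π[c,f](T)) → 1

== RESULT ==
a | c | f
2 | 2 | 8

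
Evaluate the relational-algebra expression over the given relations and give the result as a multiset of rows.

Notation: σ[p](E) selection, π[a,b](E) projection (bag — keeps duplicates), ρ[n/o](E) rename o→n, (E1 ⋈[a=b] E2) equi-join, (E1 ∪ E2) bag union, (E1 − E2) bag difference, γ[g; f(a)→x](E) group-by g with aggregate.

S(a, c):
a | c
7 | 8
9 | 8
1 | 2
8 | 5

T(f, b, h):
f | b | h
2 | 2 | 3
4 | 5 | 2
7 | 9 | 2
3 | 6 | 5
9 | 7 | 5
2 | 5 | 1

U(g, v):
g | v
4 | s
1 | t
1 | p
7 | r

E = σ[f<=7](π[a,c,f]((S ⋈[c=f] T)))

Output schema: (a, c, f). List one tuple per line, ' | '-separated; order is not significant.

Subexpression sizes:
  S → 4
  T → 6
  (S ⋈[c=f] T) → 2
  π[a,c,f]((S ⋈[c=f] T)) → 2
  σ[f<=7](π[a,c,f]((S ⋈[c=f] T))) → 2

== RESULT ==
a | c | f
1 | 2 | 2
1 | 2 | 2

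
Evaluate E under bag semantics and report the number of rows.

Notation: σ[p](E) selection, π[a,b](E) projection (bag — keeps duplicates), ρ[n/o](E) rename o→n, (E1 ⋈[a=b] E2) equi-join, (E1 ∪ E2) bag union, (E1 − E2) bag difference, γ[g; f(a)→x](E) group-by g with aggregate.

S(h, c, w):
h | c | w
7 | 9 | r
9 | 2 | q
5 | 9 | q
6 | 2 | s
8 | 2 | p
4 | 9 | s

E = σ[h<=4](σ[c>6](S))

Row counts bottom-up:
  S → 6
  σ[c>6](S) → 3
  σ[h<=4](σ[c>6](S)) → 1

|E| = 1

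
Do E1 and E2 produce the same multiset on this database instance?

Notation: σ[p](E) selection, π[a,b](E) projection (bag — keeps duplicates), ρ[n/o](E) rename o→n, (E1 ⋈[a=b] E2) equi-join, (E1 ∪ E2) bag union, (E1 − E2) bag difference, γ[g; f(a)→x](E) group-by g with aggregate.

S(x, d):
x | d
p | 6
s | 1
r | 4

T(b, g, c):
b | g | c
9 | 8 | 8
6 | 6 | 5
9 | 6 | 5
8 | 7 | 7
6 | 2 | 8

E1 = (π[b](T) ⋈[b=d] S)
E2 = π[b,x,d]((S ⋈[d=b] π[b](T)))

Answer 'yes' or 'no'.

E1 row counts bottom-up:
  T → 5
  π[b](T) → 5
  S → 3
  (π[b](T) ⋈[b=d] S) → 2
E2 row counts bottom-up:
  S → 3
  T → 5
  π[b](T) → 5
  (S ⋈[d=b] π[b](T)) → 2
  π[b,x,d]((S ⋈[d=b] π[b](T))) → 2

E1 and E2 produce the same multiset:
b | x | d
6 | p | 6
6 | p | 6

yes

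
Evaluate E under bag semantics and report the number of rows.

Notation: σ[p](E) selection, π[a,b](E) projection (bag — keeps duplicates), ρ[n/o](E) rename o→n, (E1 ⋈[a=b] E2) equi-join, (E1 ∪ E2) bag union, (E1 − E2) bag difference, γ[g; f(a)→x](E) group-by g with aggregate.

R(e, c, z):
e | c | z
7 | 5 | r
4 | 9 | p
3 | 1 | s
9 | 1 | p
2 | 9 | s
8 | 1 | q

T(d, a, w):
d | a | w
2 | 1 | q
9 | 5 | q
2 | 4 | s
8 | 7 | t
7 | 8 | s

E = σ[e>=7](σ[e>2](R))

Row counts bottom-up:
  R → 6
  σ[e>2](R) → 5
  σ[e>=7](σ[e>2](R)) → 3

|E| = 3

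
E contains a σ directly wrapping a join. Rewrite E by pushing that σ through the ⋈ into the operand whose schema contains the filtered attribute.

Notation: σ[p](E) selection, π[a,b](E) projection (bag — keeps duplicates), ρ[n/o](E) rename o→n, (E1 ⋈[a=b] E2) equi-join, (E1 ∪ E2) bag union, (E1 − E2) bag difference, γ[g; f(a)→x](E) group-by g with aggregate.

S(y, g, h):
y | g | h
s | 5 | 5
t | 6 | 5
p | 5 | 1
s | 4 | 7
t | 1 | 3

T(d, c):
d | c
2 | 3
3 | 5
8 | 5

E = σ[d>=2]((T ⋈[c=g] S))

σ filters on d, owned by the left side.
E' = (σ[d>=2](T) ⋈[c=g] S)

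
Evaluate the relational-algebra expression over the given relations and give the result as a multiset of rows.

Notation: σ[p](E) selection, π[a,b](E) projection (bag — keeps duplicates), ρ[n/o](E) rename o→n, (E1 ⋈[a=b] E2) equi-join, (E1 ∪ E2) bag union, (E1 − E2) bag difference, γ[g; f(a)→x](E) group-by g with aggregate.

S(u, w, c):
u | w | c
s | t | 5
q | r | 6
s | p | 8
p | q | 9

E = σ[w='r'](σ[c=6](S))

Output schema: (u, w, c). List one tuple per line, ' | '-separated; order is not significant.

Row counts bottom-up:
  S → 4
  σ[c=6](S) → 1
  σ[w='r'](σ[c=6](S)) → 1

== RESULT ==
u | w | c
q | r | 6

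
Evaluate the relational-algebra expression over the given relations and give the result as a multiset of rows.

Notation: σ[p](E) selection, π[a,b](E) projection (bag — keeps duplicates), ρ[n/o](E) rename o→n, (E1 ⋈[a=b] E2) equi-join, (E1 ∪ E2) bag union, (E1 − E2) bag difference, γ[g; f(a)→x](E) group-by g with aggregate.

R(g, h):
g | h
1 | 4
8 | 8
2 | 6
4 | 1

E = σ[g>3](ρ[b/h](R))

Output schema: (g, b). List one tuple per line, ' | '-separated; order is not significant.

Per-node cardinality:
  R → 4
  ρ[b/h](R) → 4
  σ[g>3](ρ[b/h](R)) → 2

== RESULT ==
g | b
4 | 1
8 | 8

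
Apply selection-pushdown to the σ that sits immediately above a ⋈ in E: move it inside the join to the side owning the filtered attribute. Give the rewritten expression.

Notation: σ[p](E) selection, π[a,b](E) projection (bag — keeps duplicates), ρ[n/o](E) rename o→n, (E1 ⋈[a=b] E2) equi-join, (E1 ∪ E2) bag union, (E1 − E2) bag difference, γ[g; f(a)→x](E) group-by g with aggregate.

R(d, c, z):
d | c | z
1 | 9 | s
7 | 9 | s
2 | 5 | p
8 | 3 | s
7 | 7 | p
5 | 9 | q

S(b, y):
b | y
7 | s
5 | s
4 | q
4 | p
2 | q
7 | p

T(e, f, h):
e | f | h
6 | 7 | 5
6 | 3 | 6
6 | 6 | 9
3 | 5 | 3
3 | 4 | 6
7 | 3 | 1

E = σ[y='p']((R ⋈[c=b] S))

σ filters on y, owned by the right side.
E' = (R ⋈[c=b] σ[y='p'](S))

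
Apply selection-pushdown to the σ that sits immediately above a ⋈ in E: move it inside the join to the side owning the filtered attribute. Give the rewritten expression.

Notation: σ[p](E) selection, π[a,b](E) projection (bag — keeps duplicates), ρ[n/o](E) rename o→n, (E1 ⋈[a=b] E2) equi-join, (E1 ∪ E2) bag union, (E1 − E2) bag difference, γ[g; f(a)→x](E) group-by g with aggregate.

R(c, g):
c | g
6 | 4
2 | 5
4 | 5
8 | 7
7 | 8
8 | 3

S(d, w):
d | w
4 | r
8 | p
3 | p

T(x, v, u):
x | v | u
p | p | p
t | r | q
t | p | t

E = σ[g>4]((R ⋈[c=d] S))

σ filters on g, owned by the left side.
E' = (σ[g>4](R) ⋈[c=d] S)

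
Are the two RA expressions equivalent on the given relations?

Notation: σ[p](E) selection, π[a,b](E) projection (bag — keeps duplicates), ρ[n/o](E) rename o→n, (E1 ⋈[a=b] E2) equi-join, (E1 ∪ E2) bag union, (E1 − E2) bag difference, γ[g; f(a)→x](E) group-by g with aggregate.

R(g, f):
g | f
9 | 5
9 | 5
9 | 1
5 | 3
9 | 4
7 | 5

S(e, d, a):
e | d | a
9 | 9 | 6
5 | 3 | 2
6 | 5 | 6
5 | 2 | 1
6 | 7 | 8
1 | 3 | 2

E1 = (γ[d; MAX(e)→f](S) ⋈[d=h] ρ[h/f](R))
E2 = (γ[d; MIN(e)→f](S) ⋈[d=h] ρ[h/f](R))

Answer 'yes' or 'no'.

E1 row counts bottom-up:
  S → 6
  γ[d; MAX(e)→f](S) → 5
  R → 6
  ρ[h/f](R) → 6
  (γ[d; MAX(e)→f](S) ⋈[d=h] ρ[h/f](R)) → 4
E2 row counts bottom-up:
  S → 6
  γ[d; MIN(e)→f](S) → 5
  R → 6
  ρ[h/f](R) → 6
  (γ[d; MIN(e)→f](S) ⋈[d=h] ρ[h/f](R)) → 4

E1 result:
d | f | g | h
3 | 5 | 5 | 3
5 | 6 | 7 | 5
5 | 6 | 9 | 5
5 | 6 | 9 | 5
E2 result:
d | f | g | h
3 | 1 | 5 | 3
5 | 6 | 7 | 5
5 | 6 | 9 | 5
5 | 6 | 9 | 5
Witness: (3, 1, 5, 3) appears 0× in E1 but 1× in E2.

no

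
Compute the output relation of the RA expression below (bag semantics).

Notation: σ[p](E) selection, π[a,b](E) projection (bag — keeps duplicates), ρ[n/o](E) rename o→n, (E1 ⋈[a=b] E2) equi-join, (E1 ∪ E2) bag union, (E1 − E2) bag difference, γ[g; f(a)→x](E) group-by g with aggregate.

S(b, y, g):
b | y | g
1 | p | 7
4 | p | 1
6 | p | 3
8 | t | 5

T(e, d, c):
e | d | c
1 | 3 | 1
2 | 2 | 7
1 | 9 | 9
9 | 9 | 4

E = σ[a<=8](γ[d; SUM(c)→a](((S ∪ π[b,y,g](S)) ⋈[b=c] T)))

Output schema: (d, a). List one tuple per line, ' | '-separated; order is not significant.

Stepwise |·|:
  S → 4
  S → 4
  π[b,y,g](S) → 4
  (S ∪ π[b,y,g](S)) → 8
  T → 4
  ((S ∪ π[b,y,g](S)) ⋈[b=c] T) → 4
  γ[d; SUM(c)→a](((S ∪ π[b,y,g](S)) ⋈[b=c] T)) → 2
  σ[a<=8](γ[d; SUM(c)→a](((S ∪ π[b,y,g](S)) ⋈[b=c] T))) → 2

== RESULT ==
d | a
3 | 2
9 | 8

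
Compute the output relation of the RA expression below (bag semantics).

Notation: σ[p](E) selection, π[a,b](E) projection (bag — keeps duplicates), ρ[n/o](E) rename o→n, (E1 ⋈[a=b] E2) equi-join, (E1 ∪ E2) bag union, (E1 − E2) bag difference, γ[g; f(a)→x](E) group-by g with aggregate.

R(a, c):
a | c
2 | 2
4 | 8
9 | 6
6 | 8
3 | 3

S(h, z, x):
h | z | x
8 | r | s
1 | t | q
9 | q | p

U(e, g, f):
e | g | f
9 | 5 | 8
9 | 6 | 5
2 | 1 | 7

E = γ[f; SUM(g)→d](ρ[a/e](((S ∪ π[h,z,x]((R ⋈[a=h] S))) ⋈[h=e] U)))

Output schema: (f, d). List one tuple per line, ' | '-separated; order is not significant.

Stepwise |·|:
  S → 3
  R → 5
  S → 3
  (R ⋈[a=h] S) → 1
  π[h,z,x]((R ⋈[a=h] S)) → 1
  (S ∪ π[h,z,x]((R ⋈[a=h] S))) → 4
  U → 3
  ((S ∪ π[h,z,x]((R ⋈[a=h] S))) ⋈[h=e] U) → 4
  ρ[a/e](((S ∪ π[h,z,x]((R ⋈[a=h] S))) ⋈[h=e] U)) → 4
  γ[f; SUM(g)→d](ρ[a/e](((S ∪ π[h,z,x]((R ⋈[a=h] S))) ⋈[h=e] U))) → 2

== RESULT ==
f | d
5 | 12
8 | 10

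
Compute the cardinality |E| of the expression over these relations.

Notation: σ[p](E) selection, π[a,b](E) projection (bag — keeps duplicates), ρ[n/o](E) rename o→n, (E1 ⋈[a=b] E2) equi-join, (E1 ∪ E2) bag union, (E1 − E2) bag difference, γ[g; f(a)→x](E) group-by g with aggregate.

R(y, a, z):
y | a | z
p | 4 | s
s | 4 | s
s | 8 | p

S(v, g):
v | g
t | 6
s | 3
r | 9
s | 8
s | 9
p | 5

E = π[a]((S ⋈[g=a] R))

Per-node cardinality:
  S → 6
  R → 3
  (S ⋈[g=a] R) → 1
  π[a]((S ⋈[g=a] R)) → 1

|E| = 1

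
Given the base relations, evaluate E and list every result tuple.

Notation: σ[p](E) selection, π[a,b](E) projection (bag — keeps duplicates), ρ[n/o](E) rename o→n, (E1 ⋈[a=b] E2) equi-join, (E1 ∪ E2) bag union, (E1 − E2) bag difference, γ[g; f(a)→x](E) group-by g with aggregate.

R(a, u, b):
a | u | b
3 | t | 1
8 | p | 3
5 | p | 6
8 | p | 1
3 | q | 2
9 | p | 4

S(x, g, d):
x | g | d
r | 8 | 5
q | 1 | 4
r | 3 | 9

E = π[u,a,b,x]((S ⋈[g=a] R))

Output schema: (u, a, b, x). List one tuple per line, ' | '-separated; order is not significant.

Subexpression sizes:
  S → 3
  R → 6
  (S ⋈[g=a] R) → 4
  π[u,a,b,x]((S ⋈[g=a] R)) → 4

== RESULT ==
u | a | b | x
p | 8 | 1 | r
p | 8 | 3 | r
q | 3 | 2 | r
t | 3 | 1 | r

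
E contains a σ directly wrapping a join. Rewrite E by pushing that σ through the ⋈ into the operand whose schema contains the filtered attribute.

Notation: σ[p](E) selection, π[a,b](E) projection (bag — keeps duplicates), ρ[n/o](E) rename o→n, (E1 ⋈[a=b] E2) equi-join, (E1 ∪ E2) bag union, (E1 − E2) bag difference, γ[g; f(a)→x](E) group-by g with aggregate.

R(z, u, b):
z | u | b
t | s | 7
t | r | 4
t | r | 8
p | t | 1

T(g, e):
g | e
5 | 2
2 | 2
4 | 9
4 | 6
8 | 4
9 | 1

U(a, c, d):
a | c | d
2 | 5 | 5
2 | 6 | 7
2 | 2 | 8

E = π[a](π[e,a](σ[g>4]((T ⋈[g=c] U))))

σ filters on g, owned by the left side.
E' = π[a](π[e,a]((σ[g>4](T) ⋈[g=c] U)))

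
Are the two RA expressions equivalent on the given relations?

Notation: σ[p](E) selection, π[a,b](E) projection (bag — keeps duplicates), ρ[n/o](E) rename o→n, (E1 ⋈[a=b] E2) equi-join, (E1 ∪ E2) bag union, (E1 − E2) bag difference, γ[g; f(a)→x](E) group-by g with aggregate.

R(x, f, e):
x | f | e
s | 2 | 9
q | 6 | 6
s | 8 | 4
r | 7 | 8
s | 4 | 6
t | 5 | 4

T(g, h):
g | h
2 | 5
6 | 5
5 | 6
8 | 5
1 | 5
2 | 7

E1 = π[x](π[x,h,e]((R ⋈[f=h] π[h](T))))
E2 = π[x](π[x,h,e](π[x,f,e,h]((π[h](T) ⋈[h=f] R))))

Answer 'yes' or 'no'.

E1 per-node cardinality:
  R → 6
  T → 6
  π[h](T) → 6
  (R ⋈[f=h] π[h](T)) → 6
  π[x,h,e]((R ⋈[f=h] π[h](T))) → 6
  π[x](π[x,h,e]((R ⋈[f=h] π[h](T)))) → 6
E2 per-node cardinality:
  T → 6
  π[h](T) → 6
  R → 6
  (π[h](T) ⋈[h=f] R) → 6
  π[x,f,e,h]((π[h](T) ⋈[h=f] R)) → 6
  π[x,h,e](π[x,f,e,h]((π[h](T) ⋈[h=f] R))) → 6
  π[x](π[x,h,e](π[x,f,e,h]((π[h](T) ⋈[h=f] R)))) → 6

E1 and E2 produce the same multiset:
x
q
r
t
t
t
t

yes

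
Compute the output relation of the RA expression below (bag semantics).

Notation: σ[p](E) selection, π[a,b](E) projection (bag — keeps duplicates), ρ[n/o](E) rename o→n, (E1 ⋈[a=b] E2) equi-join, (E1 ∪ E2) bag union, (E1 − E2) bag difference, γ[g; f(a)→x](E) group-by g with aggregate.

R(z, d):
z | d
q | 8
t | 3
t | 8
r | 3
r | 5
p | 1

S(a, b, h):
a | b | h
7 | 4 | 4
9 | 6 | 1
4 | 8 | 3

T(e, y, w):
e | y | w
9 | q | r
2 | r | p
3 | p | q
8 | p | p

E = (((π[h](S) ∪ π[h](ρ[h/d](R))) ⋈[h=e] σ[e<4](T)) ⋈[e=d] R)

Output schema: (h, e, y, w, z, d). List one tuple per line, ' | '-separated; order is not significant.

Row counts bottom-up:
  S → 3
  π[h](S) → 3
  R → 6
  ρ[h/d](R) → 6
  π[h](ρ[h/d](R)) → 6
  (π[h](S) ∪ π[h](ρ[h/d](R))) → 9
  T → 4
  σ[e<4](T) → 2
  ((π[h](S) ∪ π[h](ρ[h/d](R))) ⋈[h=e] σ[e<4](T)) → 3
  R → 6
  (((π[h](S) ∪ π[h](ρ[h/d](R))) ⋈[h=e] σ[e<4](T)) ⋈[e=d] R) → 6

== RESULT ==
h | e | y | w | z | d
3 | 3 | p | q | r | 3
3 | 3 | p | q | r | 3
3 | 3 | p | q | r | 3
3 | 3 | p | q | t | 3
3 | 3 | p | q | t | 3
3 | 3 | p | q | t | 3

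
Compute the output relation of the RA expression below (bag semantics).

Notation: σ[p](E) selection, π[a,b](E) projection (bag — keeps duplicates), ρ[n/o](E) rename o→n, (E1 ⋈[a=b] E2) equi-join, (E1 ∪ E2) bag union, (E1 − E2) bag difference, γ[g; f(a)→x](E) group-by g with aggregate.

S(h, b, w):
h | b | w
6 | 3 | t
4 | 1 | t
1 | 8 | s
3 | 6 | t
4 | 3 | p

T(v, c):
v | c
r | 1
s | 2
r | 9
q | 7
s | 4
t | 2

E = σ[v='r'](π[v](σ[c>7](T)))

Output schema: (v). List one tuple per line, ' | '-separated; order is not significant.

Subexpression sizes:
  T → 6
  σ[c>7](T) → 1
  π[v](σ[c>7](T)) → 1
  σ[v='r'](π[v](σ[c>7](T))) → 1

== RESULT ==
v
r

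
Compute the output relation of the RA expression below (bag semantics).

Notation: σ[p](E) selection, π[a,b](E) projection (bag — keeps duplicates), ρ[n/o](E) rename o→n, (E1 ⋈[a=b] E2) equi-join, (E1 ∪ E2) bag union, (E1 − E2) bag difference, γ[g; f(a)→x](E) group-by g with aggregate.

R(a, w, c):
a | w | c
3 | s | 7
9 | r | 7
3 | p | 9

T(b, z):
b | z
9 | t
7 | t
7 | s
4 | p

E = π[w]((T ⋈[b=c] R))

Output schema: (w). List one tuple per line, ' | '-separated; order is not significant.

Stepwise |·|:
  T → 4
  R → 3
  (T ⋈[b=c] R) → 5
  π[w]((T ⋈[b=c] R)) → 5

== RESULT ==
w
p
r
r
s
s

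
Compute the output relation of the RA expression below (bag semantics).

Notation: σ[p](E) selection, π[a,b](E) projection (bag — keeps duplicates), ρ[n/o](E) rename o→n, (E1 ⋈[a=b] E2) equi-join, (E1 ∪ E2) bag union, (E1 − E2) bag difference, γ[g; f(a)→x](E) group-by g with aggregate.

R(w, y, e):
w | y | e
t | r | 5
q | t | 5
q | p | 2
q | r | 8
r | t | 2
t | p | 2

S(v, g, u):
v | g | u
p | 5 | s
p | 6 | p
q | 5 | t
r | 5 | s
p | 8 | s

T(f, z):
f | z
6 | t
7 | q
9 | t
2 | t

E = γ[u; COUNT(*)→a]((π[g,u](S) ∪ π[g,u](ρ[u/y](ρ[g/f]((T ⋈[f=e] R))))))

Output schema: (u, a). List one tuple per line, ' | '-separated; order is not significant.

Stepwise |·|:
  S → 5
  π[g,u](S) → 5
  T → 4
  R → 6
  (T ⋈[f=e] R) → 3
  ρ[g/f]((T ⋈[f=e] R)) → 3
  ρ[u/y](ρ[g/f]((T ⋈[f=e] R))) → 3
  π[g,u](ρ[u/y](ρ[g/f]((T ⋈[f=e] R)))) → 3
  (π[g,u](S) ∪ π[g,u](ρ[u/y](ρ[g/f]((T ⋈[f=e] R))))) → 8
  γ[u; COUNT(*)→a]((π[g,u](S) ∪ π[g,u](ρ[u/y](ρ[g/f]((T ⋈[f=e] R)))))) → 3

== RESULT ==
u | a
p | 3
s | 3
t | 2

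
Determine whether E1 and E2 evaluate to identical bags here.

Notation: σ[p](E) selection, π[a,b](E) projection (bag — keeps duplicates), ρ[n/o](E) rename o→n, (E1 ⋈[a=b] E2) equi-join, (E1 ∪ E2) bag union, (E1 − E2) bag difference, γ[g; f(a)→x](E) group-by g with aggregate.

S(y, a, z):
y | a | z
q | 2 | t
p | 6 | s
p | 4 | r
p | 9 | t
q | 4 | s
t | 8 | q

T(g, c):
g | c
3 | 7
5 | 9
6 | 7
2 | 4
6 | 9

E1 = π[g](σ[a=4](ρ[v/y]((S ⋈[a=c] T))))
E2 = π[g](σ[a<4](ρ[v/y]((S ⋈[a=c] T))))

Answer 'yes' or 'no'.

E1 per-node cardinality:
  S → 6
  T → 5
  (S ⋈[a=c] T) → 4
  ρ[v/y]((S ⋈[a=c] T)) → 4
  σ[a=4](ρ[v/y]((S ⋈[a=c] T))) → 2
  π[g](σ[a=4](ρ[v/y]((S ⋈[a=c] T)))) → 2
E2 per-node cardinality:
  S → 6
  T → 5
  (S ⋈[a=c] T) → 4
  ρ[v/y]((S ⋈[a=c] T)) → 4
  σ[a<4](ρ[v/y]((S ⋈[a=c] T))) → 0
  π[g](σ[a<4](ρ[v/y]((S ⋈[a=c] T)))) → 0

E1 result:
g
2
2
E2 result:
g
(0 rows)
Witness: (2,) appears 2× in E1 but 0× in E2.

no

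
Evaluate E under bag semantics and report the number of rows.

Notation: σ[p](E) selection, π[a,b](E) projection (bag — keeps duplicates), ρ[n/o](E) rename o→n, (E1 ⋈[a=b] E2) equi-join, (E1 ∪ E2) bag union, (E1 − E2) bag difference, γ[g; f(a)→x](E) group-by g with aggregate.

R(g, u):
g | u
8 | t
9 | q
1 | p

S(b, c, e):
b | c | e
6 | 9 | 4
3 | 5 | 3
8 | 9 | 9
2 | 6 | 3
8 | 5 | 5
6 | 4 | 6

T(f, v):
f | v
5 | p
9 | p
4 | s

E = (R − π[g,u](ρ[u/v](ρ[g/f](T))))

Per-node cardinality:
  R → 3
  T → 3
  ρ[g/f](T) → 3
  ρ[u/v](ρ[g/f](T)) → 3
  π[g,u](ρ[u/v](ρ[g/f](T))) → 3
  (R − π[g,u](ρ[u/v](ρ[g/f](T)))) → 3

|E| = 3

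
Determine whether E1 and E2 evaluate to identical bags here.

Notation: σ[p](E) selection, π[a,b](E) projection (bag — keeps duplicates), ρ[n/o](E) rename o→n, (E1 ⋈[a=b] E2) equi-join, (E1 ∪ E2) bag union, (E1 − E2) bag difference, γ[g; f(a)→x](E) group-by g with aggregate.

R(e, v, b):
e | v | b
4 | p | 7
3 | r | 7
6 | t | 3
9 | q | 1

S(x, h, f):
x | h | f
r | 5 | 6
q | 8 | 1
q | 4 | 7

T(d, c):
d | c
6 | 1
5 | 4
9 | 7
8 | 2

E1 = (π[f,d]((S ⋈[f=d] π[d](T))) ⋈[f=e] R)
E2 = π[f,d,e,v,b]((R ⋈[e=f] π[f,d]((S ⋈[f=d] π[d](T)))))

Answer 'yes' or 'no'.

E1 per-node cardinality:
  S → 3
  T → 4
  π[d](T) → 4
  (S ⋈[f=d] π[d](T)) → 1
  π[f,d]((S ⋈[f=d] π[d](T))) → 1
  R → 4
  (π[f,d]((S ⋈[f=d] π[d](T))) ⋈[f=e] R) → 1
E2 per-node cardinality:
  R → 4
  S → 3
  T → 4
  π[d](T) → 4
  (S ⋈[f=d] π[d](T)) → 1
  π[f,d]((S ⋈[f=d] π[d](T))) → 1
  (R ⋈[e=f] π[f,d]((S ⋈[f=d] π[d](T)))) → 1
  π[f,d,e,v,b]((R ⋈[e=f] π[f,d]((S ⋈[f=d] π[d](T))))) → 1

E1 and E2 produce the same multiset:
f | d | e | v | b
6 | 6 | 6 | t | 3

yes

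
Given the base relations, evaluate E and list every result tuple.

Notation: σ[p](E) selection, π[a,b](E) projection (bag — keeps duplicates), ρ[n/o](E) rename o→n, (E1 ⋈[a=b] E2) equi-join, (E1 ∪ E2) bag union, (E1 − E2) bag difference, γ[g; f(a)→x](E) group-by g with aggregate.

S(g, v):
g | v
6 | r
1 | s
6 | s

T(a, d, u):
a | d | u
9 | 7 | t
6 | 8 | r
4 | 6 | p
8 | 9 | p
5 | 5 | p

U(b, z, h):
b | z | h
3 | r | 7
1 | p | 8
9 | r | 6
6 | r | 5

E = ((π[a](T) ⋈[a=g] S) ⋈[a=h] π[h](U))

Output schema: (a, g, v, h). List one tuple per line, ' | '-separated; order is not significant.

Row counts bottom-up:
  T → 5
  π[a](T) → 5
  S → 3
  (π[a](T) ⋈[a=g] S) → 2
  U → 4
  π[h](U) → 4
  ((π[a](T) ⋈[a=g] S) ⋈[a=h] π[h](U)) → 2

== RESULT ==
a | g | v | h
6 | 6 | r | 6
6 | 6 | s | 6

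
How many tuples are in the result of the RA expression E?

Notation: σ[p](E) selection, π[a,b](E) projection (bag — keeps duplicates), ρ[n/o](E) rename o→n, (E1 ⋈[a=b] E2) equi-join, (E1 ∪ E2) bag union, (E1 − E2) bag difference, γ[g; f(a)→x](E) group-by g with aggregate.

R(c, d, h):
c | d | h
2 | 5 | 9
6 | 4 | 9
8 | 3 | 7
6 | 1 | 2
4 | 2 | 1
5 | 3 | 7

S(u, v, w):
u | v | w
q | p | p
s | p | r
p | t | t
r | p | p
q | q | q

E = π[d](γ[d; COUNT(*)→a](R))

Subexpression sizes:
  R → 6
  γ[d; COUNT(*)→a](R) → 5
  π[d](γ[d; COUNT(*)→a](R)) → 5

|E| = 5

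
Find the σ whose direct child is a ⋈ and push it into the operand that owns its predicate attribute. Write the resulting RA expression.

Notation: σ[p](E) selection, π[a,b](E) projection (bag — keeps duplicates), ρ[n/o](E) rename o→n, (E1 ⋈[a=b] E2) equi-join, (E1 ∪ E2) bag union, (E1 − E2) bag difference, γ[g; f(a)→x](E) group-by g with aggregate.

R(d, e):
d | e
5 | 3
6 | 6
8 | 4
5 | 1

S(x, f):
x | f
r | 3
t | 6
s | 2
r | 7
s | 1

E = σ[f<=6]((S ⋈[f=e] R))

σ filters on f, owned by the left side.
E' = (σ[f<=6](S) ⋈[f=e] R)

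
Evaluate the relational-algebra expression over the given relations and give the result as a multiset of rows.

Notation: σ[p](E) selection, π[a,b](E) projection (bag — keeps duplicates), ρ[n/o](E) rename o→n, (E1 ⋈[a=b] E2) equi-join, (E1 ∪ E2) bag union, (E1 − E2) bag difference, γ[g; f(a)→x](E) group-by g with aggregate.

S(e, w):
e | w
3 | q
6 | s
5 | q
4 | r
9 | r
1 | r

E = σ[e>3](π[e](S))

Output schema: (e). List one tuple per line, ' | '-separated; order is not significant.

Stepwise |·|:
  S → 6
  π[e](S) → 6
  σ[e>3](π[e](S)) → 4

== RESULT ==
e
4
5
6
9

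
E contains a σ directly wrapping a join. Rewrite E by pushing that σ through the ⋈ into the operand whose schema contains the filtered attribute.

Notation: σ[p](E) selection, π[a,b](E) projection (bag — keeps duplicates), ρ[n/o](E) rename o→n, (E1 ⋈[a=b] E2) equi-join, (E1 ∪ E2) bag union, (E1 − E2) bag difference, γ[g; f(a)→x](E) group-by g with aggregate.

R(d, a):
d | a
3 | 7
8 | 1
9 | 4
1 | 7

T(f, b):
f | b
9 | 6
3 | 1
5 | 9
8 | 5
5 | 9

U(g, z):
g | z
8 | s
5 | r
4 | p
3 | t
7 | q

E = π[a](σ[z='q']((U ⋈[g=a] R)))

σ filters on z, owned by the left side.
E' = π[a]((σ[z='q'](U) ⋈[g=a] R))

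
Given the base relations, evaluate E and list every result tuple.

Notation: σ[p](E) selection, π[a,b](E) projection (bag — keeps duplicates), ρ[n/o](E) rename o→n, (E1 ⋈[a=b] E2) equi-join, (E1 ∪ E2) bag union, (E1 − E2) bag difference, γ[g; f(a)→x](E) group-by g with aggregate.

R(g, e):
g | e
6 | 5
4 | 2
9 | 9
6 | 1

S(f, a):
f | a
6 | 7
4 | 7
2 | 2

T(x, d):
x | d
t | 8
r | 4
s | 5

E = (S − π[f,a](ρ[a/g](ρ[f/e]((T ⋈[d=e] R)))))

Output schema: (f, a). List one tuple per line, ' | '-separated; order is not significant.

Stepwise |·|:
  S → 3
  T → 3
  R → 4
  (T ⋈[d=e] R) → 1
  ρ[f/e]((T ⋈[d=e] R)) → 1
  ρ[a/g](ρ[f/e]((T ⋈[d=e] R))) → 1
  π[f,a](ρ[a/g](ρ[f/e]((T ⋈[d=e] R)))) → 1
  (S − π[f,a](ρ[a/g](ρ[f/e]((T ⋈[d=e] R))))) → 3

== RESULT ==
f | a
2 | 2
4 | 7
6 | 7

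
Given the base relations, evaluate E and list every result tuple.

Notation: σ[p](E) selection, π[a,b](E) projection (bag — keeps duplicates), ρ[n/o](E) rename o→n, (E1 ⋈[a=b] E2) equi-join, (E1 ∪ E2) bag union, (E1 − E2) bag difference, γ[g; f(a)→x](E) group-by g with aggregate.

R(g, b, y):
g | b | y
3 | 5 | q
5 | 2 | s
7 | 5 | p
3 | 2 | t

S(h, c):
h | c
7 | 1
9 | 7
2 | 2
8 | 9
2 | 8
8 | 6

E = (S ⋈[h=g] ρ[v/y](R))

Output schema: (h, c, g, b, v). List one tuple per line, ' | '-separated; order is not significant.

Row counts bottom-up:
  S → 6
  R → 4
  ρ[v/y](R) → 4
  (S ⋈[h=g] ρ[v/y](R)) → 1

== RESULT ==
h | c | g | b | v
7 | 1 | 7 | 5 | p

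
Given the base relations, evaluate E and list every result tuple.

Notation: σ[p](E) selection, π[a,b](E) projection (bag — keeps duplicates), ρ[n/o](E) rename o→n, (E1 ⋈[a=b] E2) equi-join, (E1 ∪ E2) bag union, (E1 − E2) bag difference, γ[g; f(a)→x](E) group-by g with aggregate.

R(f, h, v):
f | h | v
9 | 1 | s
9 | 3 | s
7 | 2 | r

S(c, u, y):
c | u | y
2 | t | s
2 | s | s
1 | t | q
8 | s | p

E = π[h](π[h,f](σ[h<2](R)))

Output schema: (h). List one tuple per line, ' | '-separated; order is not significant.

Row counts bottom-up:
  R → 3
  σ[h<2](R) → 1
  π[h,f](σ[h<2](R)) → 1
  π[h](π[h,f](σ[h<2](R))) → 1

== RESULT ==
h
1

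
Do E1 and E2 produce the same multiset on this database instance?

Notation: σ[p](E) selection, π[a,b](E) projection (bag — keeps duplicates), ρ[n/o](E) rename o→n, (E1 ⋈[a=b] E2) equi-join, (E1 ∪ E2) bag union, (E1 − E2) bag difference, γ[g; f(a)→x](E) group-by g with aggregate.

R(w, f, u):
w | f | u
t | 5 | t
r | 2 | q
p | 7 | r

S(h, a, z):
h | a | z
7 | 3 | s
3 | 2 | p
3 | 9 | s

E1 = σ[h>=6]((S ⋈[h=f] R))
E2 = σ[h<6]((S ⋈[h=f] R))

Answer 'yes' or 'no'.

E1 row counts bottom-up:
  S → 3
  R → 3
  (S ⋈[h=f] R) → 1
  σ[h>=6]((S ⋈[h=f] R)) → 1
E2 row counts bottom-up:
  S → 3
  R → 3
  (S ⋈[h=f] R) → 1
  σ[h<6]((S ⋈[h=f] R)) → 0

E1 result:
h | a | z | w | f | u
7 | 3 | s | p | 7 | r
E2 result:
h | a | z | w | f | u
(0 rows)
Witness: (7, 3, 's', 'p', 7, 'r') appears 1× in E1 but 0× in E2.

no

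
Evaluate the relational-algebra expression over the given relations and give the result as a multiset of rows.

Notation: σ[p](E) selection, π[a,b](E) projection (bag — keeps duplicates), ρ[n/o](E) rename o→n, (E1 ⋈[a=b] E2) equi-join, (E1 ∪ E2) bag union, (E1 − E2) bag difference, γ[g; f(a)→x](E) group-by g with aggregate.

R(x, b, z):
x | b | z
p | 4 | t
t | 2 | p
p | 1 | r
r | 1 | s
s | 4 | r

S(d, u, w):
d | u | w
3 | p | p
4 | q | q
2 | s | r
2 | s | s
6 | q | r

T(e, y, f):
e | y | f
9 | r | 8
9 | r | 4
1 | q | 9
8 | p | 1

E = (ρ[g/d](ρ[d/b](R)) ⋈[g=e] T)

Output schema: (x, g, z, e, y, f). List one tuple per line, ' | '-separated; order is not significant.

Subexpression sizes:
  R → 5
  ρ[d/b](R) → 5
  ρ[g/d](ρ[d/b](R)) → 5
  T → 4
  (ρ[g/d](ρ[d/b](R)) ⋈[g=e] T) → 2

== RESULT ==
x | g | z | e | y | f
p | 1 | r | 1 | q | 9
r | 1 | s | 1 | q | 9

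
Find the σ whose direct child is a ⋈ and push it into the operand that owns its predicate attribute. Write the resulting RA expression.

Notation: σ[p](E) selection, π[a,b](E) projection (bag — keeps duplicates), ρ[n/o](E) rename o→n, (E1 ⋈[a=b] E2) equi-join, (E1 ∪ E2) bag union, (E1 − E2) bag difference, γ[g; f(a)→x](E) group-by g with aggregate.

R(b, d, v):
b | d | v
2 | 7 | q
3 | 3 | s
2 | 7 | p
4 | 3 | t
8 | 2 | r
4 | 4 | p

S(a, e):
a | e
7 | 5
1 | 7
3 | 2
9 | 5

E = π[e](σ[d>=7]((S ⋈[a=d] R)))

σ filters on d, owned by the right side.
E' = π[e]((S ⋈[a=d] σ[d>=7](R)))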